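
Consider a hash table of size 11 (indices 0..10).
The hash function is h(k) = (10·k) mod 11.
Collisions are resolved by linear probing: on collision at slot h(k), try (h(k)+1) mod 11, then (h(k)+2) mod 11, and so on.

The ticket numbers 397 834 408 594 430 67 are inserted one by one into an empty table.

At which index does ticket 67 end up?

4

Insert 397: h=10, slot 10 empty → index 10.
Insert 834: h=2, slot 2 empty → index 2.
Insert 408: h=10, slot 10 occupied → index 0.
Insert 594: h=0, slot 0 occupied → index 1.
Insert 430: h=10, slots 10,0,1,2 occupied → index 3.
Insert 67: h=10, slots 10,0,1,2,3 occupied → index 4.
Table: [408, 594, 834, 430, 67, ∅, ∅, ∅, ∅, ∅, 397]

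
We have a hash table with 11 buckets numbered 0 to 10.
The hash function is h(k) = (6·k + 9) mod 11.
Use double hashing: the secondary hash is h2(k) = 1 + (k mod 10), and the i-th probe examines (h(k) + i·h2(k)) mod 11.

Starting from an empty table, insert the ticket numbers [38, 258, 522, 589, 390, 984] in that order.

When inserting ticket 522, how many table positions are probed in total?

2

38 hashes to 6; slot 6 is free => place at 6.
258 hashes to 6, h2=9; 6 taken => place at 4.
522 hashes to 6, h2=3; 6 taken => place at 9.
589 hashes to 1; slot 1 is free => place at 1.
390 hashes to 6, h2=1; 6 taken => place at 7.
984 hashes to 6, h2=5; 6 taken => place at 0.
Table: [984, 589, -, -, 258, -, 38, 390, -, 522, -]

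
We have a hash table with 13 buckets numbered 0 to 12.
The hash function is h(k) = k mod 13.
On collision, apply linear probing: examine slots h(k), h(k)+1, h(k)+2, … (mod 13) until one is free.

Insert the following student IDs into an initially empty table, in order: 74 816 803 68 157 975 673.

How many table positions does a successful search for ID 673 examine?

3

74: h=9 => slot 9
816: h=10 => slot 10
803: h=10, probe 10,11 => slot 11
68: h=3 => slot 3
157: h=1 => slot 1
975: h=0 => slot 0
673: h=10, probe 10,11,12 => slot 12
Table: [975, 157, ., 68, ., ., ., ., ., 74, 816, 803, 673]
Lookup 673: h=10, probe 10,11,12 → found at 12.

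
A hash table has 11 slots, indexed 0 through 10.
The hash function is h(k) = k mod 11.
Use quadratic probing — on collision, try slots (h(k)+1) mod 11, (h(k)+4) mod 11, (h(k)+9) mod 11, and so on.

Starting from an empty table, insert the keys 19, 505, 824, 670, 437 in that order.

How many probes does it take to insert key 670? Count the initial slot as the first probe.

3

Insert 19: h=8, slot 8 empty -> index 8.
Insert 505: h=10, slot 10 empty -> index 10.
Insert 824: h=10, slot 10 occupied -> index 0.
Insert 670: h=10, slots 10,0 occupied -> index 3.
Insert 437: h=8, slot 8 occupied -> index 9.
Table: [824, ∅, ∅, 670, ∅, ∅, ∅, ∅, 19, 437, 505]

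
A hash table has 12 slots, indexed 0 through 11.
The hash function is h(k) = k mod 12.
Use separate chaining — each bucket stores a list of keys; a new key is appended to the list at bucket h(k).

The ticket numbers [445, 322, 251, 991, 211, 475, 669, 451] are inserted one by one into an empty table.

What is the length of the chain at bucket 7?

4

445 -> bucket 1
322 -> bucket 10
251 -> bucket 11
991 -> bucket 7
211 -> bucket 7 (collision)
475 -> bucket 7 (collision)
669 -> bucket 9
451 -> bucket 7 (collision)
Final buckets:
0: -
1: 445
2: -
3: -
4: -
5: -
6: -
7: 991 -> 211 -> 475 -> 451
8: -
9: 669
10: 322
11: 251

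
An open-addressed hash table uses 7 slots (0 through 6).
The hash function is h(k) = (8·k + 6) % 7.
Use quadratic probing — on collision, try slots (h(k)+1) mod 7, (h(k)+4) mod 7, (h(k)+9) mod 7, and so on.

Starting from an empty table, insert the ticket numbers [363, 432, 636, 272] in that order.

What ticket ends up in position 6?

363 hashes to 5; slot 5 is free → place at 5.
432 hashes to 4; slot 4 is free → place at 4.
636 hashes to 5; 5 taken → place at 6.
272 hashes to 5; 5,6 taken → place at 2.
Table: [-, -, 272, -, 432, 363, 636]

636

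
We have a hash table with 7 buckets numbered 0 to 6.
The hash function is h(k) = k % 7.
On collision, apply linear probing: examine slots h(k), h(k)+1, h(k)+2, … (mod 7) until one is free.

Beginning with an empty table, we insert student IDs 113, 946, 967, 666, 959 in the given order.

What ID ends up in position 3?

113 hashes to 1; slot 1 is free → place at 1.
946 hashes to 1; 1 taken → place at 2.
967 hashes to 1; 1,2 taken → place at 3.
666 hashes to 1; 1,2,3 taken → place at 4.
959 hashes to 0; slot 0 is free → place at 0.
Table: [959, 113, 946, 967, 666, ∅, ∅]

967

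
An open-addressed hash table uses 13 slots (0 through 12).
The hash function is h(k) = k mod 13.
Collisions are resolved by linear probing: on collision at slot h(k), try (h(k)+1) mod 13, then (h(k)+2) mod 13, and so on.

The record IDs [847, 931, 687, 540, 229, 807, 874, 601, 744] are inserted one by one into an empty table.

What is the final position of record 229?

847: h=2 -> slot 2
931: h=8 -> slot 8
687: h=11 -> slot 11
540: h=7 -> slot 7
229: h=8, probe 8,9 -> slot 9
807: h=1 -> slot 1
874: h=3 -> slot 3
601: h=3, probe 3,4 -> slot 4
744: h=3, probe 3,4,5 -> slot 5
Table: [—, 807, 847, 874, 601, 744, —, 540, 931, 229, —, 687, —]

9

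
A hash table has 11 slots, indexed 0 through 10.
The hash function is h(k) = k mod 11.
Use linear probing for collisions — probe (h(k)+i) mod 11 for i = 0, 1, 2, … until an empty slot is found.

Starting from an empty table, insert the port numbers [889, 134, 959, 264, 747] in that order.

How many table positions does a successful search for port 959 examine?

2

889 hashes to 9; slot 9 is free -> place at 9.
134 hashes to 2; slot 2 is free -> place at 2.
959 hashes to 2; 2 taken -> place at 3.
264 hashes to 0; slot 0 is free -> place at 0.
747 hashes to 10; slot 10 is free -> place at 10.
Table: [264, ∅, 134, 959, ∅, ∅, ∅, ∅, ∅, 889, 747]
Lookup 959: h=2, probe 2,3 → found at 3.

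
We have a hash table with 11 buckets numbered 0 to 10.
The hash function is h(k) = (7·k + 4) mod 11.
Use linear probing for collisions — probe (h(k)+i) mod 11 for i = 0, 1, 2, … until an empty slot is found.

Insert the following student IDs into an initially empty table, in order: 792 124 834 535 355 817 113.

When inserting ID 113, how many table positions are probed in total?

792: h=4 → slot 4
124: h=3 → slot 3
834: h=1 → slot 1
535: h=9 → slot 9
355: h=3, probe 3,4,5 → slot 5
817: h=3, probe 3,4,5,6 → slot 6
113: h=3, probe 3,4,5,6,7 → slot 7
Table: [-, 834, -, 124, 792, 355, 817, 113, -, 535, -]

5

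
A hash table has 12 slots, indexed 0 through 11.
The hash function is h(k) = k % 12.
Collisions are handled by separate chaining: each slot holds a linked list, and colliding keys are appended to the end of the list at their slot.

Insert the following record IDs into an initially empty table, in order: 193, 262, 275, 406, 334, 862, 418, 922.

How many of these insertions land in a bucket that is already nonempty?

5

Insert 193: h=1, bucket 1 empty -> new chain.
Insert 262: h=10, bucket 10 empty -> new chain.
Insert 275: h=11, bucket 11 empty -> new chain.
Insert 406: h=10, bucket 10 nonempty -> append to chain.
Insert 334: h=10, bucket 10 nonempty -> append to chain.
Insert 862: h=10, bucket 10 nonempty -> append to chain.
Insert 418: h=10, bucket 10 nonempty -> append to chain.
Insert 922: h=10, bucket 10 nonempty -> append to chain.
Final buckets:
0: _
1: 193
2: _
3: _
4: _
5: _
6: _
7: _
8: _
9: _
10: 262 -> 406 -> 334 -> 862 -> 418 -> 922
11: 275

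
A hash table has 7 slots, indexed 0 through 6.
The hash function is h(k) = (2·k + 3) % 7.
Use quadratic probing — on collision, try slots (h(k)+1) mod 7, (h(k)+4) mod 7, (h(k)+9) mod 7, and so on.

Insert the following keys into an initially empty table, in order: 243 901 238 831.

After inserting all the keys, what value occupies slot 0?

243: h=6 → slot 6
901: h=6, probe 6,0 → slot 0
238: h=3 → slot 3
831: h=6, probe 6,0,3,1 → slot 1
Table: [901, 831, —, 238, —, —, 243]

901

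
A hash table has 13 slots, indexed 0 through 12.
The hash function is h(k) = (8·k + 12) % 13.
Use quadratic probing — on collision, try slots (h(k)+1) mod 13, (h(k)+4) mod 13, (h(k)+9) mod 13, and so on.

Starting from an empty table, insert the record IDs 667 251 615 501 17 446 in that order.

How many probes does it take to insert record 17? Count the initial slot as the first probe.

4

667: h=5 => slot 5
251: h=5, probe 5,6 => slot 6
615: h=5, probe 5,6,9 => slot 9
501: h=3 => slot 3
17: h=5, probe 5,6,9,1 => slot 1
446: h=5, probe 5,6,9,1,8 => slot 8
Table: [-, 17, -, 501, -, 667, 251, -, 446, 615, -, -, -]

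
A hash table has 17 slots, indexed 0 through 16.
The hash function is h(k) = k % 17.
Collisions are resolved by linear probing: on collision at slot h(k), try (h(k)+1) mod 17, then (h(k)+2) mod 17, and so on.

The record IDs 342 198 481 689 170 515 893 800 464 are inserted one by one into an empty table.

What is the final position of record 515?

342 hashes to 2; slot 2 is free -> place at 2.
198 hashes to 11; slot 11 is free -> place at 11.
481 hashes to 5; slot 5 is free -> place at 5.
689 hashes to 9; slot 9 is free -> place at 9.
170 hashes to 0; slot 0 is free -> place at 0.
515 hashes to 5; 5 taken -> place at 6.
893 hashes to 9; 9 taken -> place at 10.
800 hashes to 1; slot 1 is free -> place at 1.
464 hashes to 5; 5,6 taken -> place at 7.
Table: [170, 800, 342, _, _, 481, 515, 464, _, 689, 893, 198, _, _, _, _, _]

6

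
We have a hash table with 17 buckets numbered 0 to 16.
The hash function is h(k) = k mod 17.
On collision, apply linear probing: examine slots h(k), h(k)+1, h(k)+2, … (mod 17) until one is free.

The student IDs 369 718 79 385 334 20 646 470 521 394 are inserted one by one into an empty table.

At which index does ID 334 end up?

14

369 hashes to 12; slot 12 is free => place at 12.
718 hashes to 4; slot 4 is free => place at 4.
79 hashes to 11; slot 11 is free => place at 11.
385 hashes to 11; 11,12 taken => place at 13.
334 hashes to 11; 11,12,13 taken => place at 14.
20 hashes to 3; slot 3 is free => place at 3.
646 hashes to 0; slot 0 is free => place at 0.
470 hashes to 11; 11,12,13,14 taken => place at 15.
521 hashes to 11; 11,12,13,14,15 taken => place at 16.
394 hashes to 3; 3,4 taken => place at 5.
Table: [646, ∅, ∅, 20, 718, 394, ∅, ∅, ∅, ∅, ∅, 79, 369, 385, 334, 470, 521]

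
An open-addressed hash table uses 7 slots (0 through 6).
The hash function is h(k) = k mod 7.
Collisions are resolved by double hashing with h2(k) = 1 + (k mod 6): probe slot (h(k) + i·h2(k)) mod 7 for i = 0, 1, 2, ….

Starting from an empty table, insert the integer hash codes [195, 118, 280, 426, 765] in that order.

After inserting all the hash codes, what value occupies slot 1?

426

Insert 195: h=6, slot 6 empty → index 6.
Insert 118: h=6, h2=5, slot 6 occupied → index 4.
Insert 280: h=0, slot 0 empty → index 0.
Insert 426: h=6, h2=1, slots 6,0 occupied → index 1.
Insert 765: h=2, slot 2 empty → index 2.
Table: [280, 426, 765, _, 118, _, 195]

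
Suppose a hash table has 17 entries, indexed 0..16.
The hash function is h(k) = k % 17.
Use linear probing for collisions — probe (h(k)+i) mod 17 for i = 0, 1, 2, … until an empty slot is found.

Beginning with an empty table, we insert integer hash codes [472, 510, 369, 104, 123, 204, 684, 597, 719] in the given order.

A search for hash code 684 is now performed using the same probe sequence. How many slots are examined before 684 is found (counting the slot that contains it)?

2

472 hashes to 13; slot 13 is free -> place at 13.
510 hashes to 0; slot 0 is free -> place at 0.
369 hashes to 12; slot 12 is free -> place at 12.
104 hashes to 2; slot 2 is free -> place at 2.
123 hashes to 4; slot 4 is free -> place at 4.
204 hashes to 0; 0 taken -> place at 1.
684 hashes to 4; 4 taken -> place at 5.
597 hashes to 2; 2 taken -> place at 3.
719 hashes to 5; 5 taken -> place at 6.
Table: [510, 204, 104, 597, 123, 684, 719, ., ., ., ., ., 369, 472, ., ., .]
Lookup 684: h=4, probe 4,5 → found at 5.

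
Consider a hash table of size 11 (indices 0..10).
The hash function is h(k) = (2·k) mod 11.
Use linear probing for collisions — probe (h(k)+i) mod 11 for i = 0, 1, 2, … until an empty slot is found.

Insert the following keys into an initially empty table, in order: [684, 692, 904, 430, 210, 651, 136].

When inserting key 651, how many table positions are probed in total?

Insert 684: h=4, slot 4 empty -> index 4.
Insert 692: h=9, slot 9 empty -> index 9.
Insert 904: h=4, slot 4 occupied -> index 5.
Insert 430: h=2, slot 2 empty -> index 2.
Insert 210: h=2, slot 2 occupied -> index 3.
Insert 651: h=4, slots 4,5 occupied -> index 6.
Insert 136: h=8, slot 8 empty -> index 8.
Table: [—, —, 430, 210, 684, 904, 651, —, 136, 692, —]

3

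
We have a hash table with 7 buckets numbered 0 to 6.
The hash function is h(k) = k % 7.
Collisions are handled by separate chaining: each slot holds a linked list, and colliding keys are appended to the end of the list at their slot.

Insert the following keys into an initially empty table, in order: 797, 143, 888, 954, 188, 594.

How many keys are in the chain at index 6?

797 → bucket 6
143 → bucket 3
888 → bucket 6 (collision)
954 → bucket 2
188 → bucket 6 (collision)
594 → bucket 6 (collision)
Final buckets:
0: —
1: —
2: 954
3: 143
4: —
5: —
6: 797 -> 888 -> 188 -> 594

4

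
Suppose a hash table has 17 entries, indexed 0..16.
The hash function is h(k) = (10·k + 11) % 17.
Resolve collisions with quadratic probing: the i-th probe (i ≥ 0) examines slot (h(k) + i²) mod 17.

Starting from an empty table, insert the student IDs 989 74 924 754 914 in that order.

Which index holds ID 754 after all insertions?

12

Insert 989: h=7, slot 7 empty => index 7.
Insert 74: h=3, slot 3 empty => index 3.
Insert 924: h=3, slot 3 occupied => index 4.
Insert 754: h=3, slots 3,4,7 occupied => index 12.
Insert 914: h=5, slot 5 empty => index 5.
Table: [-, -, -, 74, 924, 914, -, 989, -, -, -, -, 754, -, -, -, -]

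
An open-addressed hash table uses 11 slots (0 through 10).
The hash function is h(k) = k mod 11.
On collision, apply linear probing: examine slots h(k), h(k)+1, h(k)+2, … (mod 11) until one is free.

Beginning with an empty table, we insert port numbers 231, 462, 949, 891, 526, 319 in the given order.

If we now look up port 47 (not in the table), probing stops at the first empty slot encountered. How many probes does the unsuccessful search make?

3

231: h=0 → slot 0
462: h=0, probe 0,1 → slot 1
949: h=3 → slot 3
891: h=0, probe 0,1,2 → slot 2
526: h=9 → slot 9
319: h=0, probe 0,1,2,3,4 → slot 4
Table: [231, 462, 891, 949, 319, —, —, —, —, 526, —]
Lookup 47: h=3, probe 3,4,5 → slot 5 empty, not found.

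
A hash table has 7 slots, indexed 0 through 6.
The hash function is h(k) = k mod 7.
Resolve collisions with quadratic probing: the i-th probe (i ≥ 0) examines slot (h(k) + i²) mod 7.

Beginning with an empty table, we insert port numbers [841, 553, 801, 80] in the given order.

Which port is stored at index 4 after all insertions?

80

841 hashes to 1; slot 1 is free => place at 1.
553 hashes to 0; slot 0 is free => place at 0.
801 hashes to 3; slot 3 is free => place at 3.
80 hashes to 3; 3 taken => place at 4.
Table: [553, 841, —, 801, 80, —, —]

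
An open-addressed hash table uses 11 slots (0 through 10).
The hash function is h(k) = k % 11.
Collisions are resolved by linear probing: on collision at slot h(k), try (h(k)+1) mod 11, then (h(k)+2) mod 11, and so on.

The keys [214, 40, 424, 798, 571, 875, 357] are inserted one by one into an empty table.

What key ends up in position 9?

875

Insert 214: h=5, slot 5 empty => index 5.
Insert 40: h=7, slot 7 empty => index 7.
Insert 424: h=6, slot 6 empty => index 6.
Insert 798: h=6, slots 6,7 occupied => index 8.
Insert 571: h=10, slot 10 empty => index 10.
Insert 875: h=6, slots 6,7,8 occupied => index 9.
Insert 357: h=5, slots 5,6,7,8,9,10 occupied => index 0.
Table: [357, ., ., ., ., 214, 424, 40, 798, 875, 571]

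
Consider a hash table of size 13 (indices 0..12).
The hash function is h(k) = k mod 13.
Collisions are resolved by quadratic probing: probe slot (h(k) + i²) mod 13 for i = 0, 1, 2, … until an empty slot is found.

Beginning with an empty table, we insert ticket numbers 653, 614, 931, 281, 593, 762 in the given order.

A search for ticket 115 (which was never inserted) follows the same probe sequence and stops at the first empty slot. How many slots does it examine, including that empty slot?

653: h=3 → slot 3
614: h=3, probe 3,4 → slot 4
931: h=8 → slot 8
281: h=8, probe 8,9 → slot 9
593: h=8, probe 8,9,12 → slot 12
762: h=8, probe 8,9,12,4,11 → slot 11
Table: [-, -, -, 653, 614, -, -, -, 931, 281, -, 762, 593]
Lookup 115: h=11, probe 11,12,2 → slot 2 empty, not found.

3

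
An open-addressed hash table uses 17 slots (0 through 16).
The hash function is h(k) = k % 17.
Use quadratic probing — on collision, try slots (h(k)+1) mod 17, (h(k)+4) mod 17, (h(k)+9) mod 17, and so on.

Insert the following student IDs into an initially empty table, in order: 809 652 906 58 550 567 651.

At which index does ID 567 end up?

14

809 hashes to 10; slot 10 is free → place at 10.
652 hashes to 6; slot 6 is free → place at 6.
906 hashes to 5; slot 5 is free → place at 5.
58 hashes to 7; slot 7 is free → place at 7.
550 hashes to 6; 6,7,10 taken → place at 15.
567 hashes to 6; 6,7,10,15,5 taken → place at 14.
651 hashes to 5; 5,6 taken → place at 9.
Table: [∅, ∅, ∅, ∅, ∅, 906, 652, 58, ∅, 651, 809, ∅, ∅, ∅, 567, 550, ∅]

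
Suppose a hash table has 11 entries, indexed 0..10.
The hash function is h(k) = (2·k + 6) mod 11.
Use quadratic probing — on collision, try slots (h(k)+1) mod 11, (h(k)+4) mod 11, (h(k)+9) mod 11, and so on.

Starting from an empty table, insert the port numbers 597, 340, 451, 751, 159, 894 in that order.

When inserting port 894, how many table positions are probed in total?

4

597: h=1 → slot 1
340: h=4 → slot 4
451: h=6 → slot 6
751: h=1, probe 1,2 → slot 2
159: h=5 → slot 5
894: h=1, probe 1,2,5,10 → slot 10
Table: [-, 597, 751, -, 340, 159, 451, -, -, -, 894]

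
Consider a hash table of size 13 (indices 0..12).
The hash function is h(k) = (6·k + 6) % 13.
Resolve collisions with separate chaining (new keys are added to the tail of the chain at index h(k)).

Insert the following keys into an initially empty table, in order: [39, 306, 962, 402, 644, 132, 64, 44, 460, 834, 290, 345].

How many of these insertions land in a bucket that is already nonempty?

Insert 39: h=6, bucket 6 empty -> new chain.
Insert 306: h=9, bucket 9 empty -> new chain.
Insert 962: h=6, bucket 6 nonempty -> append to chain.
Insert 402: h=0, bucket 0 empty -> new chain.
Insert 644: h=9, bucket 9 nonempty -> append to chain.
Insert 132: h=5, bucket 5 empty -> new chain.
Insert 64: h=0, bucket 0 nonempty -> append to chain.
Insert 44: h=10, bucket 10 empty -> new chain.
Insert 460: h=10, bucket 10 nonempty -> append to chain.
Insert 834: h=5, bucket 5 nonempty -> append to chain.
Insert 290: h=4, bucket 4 empty -> new chain.
Insert 345: h=9, bucket 9 nonempty -> append to chain.
Final buckets:
0: 402 -> 64
1: —
2: —
3: —
4: 290
5: 132 -> 834
6: 39 -> 962
7: —
8: —
9: 306 -> 644 -> 345
10: 44 -> 460
11: —
12: —

6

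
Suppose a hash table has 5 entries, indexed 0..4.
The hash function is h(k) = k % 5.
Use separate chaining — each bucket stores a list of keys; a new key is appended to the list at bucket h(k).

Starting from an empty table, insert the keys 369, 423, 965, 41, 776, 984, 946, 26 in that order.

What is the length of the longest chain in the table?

369 -> bucket 4
423 -> bucket 3
965 -> bucket 0
41 -> bucket 1
776 -> bucket 1 (collision)
984 -> bucket 4 (collision)
946 -> bucket 1 (collision)
26 -> bucket 1 (collision)
Final buckets:
0: 965
1: 41 -> 776 -> 946 -> 26
2: _
3: 423
4: 369 -> 984

4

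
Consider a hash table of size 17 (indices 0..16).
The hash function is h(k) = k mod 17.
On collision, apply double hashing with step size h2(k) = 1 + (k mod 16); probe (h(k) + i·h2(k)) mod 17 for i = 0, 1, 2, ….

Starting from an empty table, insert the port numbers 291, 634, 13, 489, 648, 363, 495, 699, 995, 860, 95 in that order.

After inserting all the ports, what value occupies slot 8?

95

291 hashes to 2; slot 2 is free -> place at 2.
634 hashes to 5; slot 5 is free -> place at 5.
13 hashes to 13; slot 13 is free -> place at 13.
489 hashes to 13, h2=10; 13 taken -> place at 6.
648 hashes to 2, h2=9; 2 taken -> place at 11.
363 hashes to 6, h2=12; 6 taken -> place at 1.
495 hashes to 2, h2=16; 2,1 taken -> place at 0.
699 hashes to 2, h2=12; 2 taken -> place at 14.
995 hashes to 9; slot 9 is free -> place at 9.
860 hashes to 10; slot 10 is free -> place at 10.
95 hashes to 10, h2=16; 10,9 taken -> place at 8.
Table: [495, 363, 291, -, -, 634, 489, -, 95, 995, 860, 648, -, 13, 699, -, -]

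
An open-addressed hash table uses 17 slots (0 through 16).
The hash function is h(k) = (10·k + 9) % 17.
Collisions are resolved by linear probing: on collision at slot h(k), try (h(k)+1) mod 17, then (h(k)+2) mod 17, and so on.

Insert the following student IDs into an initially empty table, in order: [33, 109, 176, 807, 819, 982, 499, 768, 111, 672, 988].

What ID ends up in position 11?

109

33: h=16 → slot 16
109: h=11 → slot 11
176: h=1 → slot 1
807: h=4 → slot 4
819: h=5 → slot 5
982: h=3 → slot 3
499: h=1, probe 1,2 → slot 2
768: h=5, probe 5,6 → slot 6
111: h=14 → slot 14
672: h=14, probe 14,15 → slot 15
988: h=12 → slot 12
Table: [_, 176, 499, 982, 807, 819, 768, _, _, _, _, 109, 988, _, 111, 672, 33]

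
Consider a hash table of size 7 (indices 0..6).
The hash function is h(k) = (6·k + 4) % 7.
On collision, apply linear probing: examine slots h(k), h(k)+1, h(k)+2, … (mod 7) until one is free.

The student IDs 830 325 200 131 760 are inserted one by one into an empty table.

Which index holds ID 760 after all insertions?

3

Insert 830: h=0, slot 0 empty => index 0.
Insert 325: h=1, slot 1 empty => index 1.
Insert 200: h=0, slots 0,1 occupied => index 2.
Insert 131: h=6, slot 6 empty => index 6.
Insert 760: h=0, slots 0,1,2 occupied => index 3.
Table: [830, 325, 200, 760, ., ., 131]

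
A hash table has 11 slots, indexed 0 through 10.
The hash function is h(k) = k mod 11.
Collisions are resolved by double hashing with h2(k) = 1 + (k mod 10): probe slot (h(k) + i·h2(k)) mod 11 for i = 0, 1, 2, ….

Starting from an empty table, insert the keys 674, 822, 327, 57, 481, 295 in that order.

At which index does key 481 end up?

10

Insert 674: h=3, slot 3 empty → index 3.
Insert 822: h=8, slot 8 empty → index 8.
Insert 327: h=8, h2=8, slot 8 occupied → index 5.
Insert 57: h=2, slot 2 empty → index 2.
Insert 481: h=8, h2=2, slot 8 occupied → index 10.
Insert 295: h=9, slot 9 empty → index 9.
Table: [_, _, 57, 674, _, 327, _, _, 822, 295, 481]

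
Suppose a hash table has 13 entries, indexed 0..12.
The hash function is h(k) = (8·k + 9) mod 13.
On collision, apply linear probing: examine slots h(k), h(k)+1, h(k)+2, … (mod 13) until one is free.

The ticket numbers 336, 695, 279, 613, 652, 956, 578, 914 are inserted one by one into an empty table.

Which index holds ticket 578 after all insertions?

336: h=6 => slot 6
695: h=5 => slot 5
279: h=5, probe 5,6,7 => slot 7
613: h=12 => slot 12
652: h=12, probe 12,0 => slot 0
956: h=0, probe 0,1 => slot 1
578: h=5, probe 5,6,7,8 => slot 8
914: h=2 => slot 2
Table: [652, 956, 914, ∅, ∅, 695, 336, 279, 578, ∅, ∅, ∅, 613]

8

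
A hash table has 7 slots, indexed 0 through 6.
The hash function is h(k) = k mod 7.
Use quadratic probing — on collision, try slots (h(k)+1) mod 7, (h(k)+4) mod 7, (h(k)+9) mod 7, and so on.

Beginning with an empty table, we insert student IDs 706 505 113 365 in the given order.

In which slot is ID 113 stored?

2

Insert 706: h=6, slot 6 empty -> index 6.
Insert 505: h=1, slot 1 empty -> index 1.
Insert 113: h=1, slot 1 occupied -> index 2.
Insert 365: h=1, slots 1,2 occupied -> index 5.
Table: [-, 505, 113, -, -, 365, 706]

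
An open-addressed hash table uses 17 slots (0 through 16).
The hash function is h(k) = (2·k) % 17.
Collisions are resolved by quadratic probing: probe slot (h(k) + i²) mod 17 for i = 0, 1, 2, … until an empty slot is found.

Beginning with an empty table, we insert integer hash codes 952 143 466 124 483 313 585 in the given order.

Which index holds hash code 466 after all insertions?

15

Insert 952: h=0, slot 0 empty → index 0.
Insert 143: h=14, slot 14 empty → index 14.
Insert 466: h=14, slot 14 occupied → index 15.
Insert 124: h=10, slot 10 empty → index 10.
Insert 483: h=14, slots 14,15 occupied → index 1.
Insert 313: h=14, slots 14,15,1 occupied → index 6.
Insert 585: h=14, slots 14,15,1,6 occupied → index 13.
Table: [952, 483, ., ., ., ., 313, ., ., ., 124, ., ., 585, 143, 466, .]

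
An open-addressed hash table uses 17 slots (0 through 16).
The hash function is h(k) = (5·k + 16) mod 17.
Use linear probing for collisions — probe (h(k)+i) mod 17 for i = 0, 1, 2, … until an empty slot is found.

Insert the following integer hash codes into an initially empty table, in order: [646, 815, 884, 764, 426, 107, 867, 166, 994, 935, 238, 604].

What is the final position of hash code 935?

2

646: h=16 -> slot 16
815: h=11 -> slot 11
884: h=16, probe 16,0 -> slot 0
764: h=11, probe 11,12 -> slot 12
426: h=4 -> slot 4
107: h=7 -> slot 7
867: h=16, probe 16,0,1 -> slot 1
166: h=13 -> slot 13
994: h=5 -> slot 5
935: h=16, probe 16,0,1,2 -> slot 2
238: h=16, probe 16,0,1,2,3 -> slot 3
604: h=10 -> slot 10
Table: [884, 867, 935, 238, 426, 994, ., 107, ., ., 604, 815, 764, 166, ., ., 646]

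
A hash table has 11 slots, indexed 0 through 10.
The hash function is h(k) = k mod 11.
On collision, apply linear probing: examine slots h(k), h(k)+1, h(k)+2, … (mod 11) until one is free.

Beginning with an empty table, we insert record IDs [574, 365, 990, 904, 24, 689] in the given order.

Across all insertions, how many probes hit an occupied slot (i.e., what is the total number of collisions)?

Insert 574: h=2, slot 2 empty -> index 2.
Insert 365: h=2, slot 2 occupied -> index 3.
Insert 990: h=0, slot 0 empty -> index 0.
Insert 904: h=2, slots 2,3 occupied -> index 4.
Insert 24: h=2, slots 2,3,4 occupied -> index 5.
Insert 689: h=7, slot 7 empty -> index 7.
Table: [990, —, 574, 365, 904, 24, —, 689, —, —, —]

6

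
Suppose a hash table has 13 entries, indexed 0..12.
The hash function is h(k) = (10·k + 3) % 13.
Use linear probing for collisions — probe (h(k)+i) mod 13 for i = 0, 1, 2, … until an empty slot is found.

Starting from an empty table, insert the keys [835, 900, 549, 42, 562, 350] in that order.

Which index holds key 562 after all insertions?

11

835 hashes to 7; slot 7 is free → place at 7.
900 hashes to 7; 7 taken → place at 8.
549 hashes to 7; 7,8 taken → place at 9.
42 hashes to 7; 7,8,9 taken → place at 10.
562 hashes to 7; 7,8,9,10 taken → place at 11.
350 hashes to 6; slot 6 is free → place at 6.
Table: [_, _, _, _, _, _, 350, 835, 900, 549, 42, 562, _]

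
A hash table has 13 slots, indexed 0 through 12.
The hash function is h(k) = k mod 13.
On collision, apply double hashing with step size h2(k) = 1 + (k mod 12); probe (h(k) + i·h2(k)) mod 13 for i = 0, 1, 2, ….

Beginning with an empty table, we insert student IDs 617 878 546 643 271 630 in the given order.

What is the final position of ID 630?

8

617 hashes to 6; slot 6 is free -> place at 6.
878 hashes to 7; slot 7 is free -> place at 7.
546 hashes to 0; slot 0 is free -> place at 0.
643 hashes to 6, h2=8; 6 taken -> place at 1.
271 hashes to 11; slot 11 is free -> place at 11.
630 hashes to 6, h2=7; 6,0,7,1 taken -> place at 8.
Table: [546, 643, -, -, -, -, 617, 878, 630, -, -, 271, -]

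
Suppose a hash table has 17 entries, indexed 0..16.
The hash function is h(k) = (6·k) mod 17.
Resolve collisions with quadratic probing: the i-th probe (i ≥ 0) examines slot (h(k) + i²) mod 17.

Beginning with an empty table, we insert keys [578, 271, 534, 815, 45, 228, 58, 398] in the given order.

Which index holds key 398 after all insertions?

578 hashes to 0; slot 0 is free => place at 0.
271 hashes to 11; slot 11 is free => place at 11.
534 hashes to 8; slot 8 is free => place at 8.
815 hashes to 11; 11 taken => place at 12.
45 hashes to 15; slot 15 is free => place at 15.
228 hashes to 8; 8 taken => place at 9.
58 hashes to 8; 8,9,12,0 taken => place at 7.
398 hashes to 8; 8,9,12,0,7 taken => place at 16.
Table: [578, —, —, —, —, —, —, 58, 534, 228, —, 271, 815, —, —, 45, 398]

16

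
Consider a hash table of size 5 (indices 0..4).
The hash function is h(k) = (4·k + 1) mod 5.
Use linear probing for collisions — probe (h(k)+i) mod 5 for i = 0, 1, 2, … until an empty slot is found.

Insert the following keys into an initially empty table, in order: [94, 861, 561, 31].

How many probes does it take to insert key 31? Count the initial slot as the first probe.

4

94: h=2 -> slot 2
861: h=0 -> slot 0
561: h=0, probe 0,1 -> slot 1
31: h=0, probe 0,1,2,3 -> slot 3
Table: [861, 561, 94, 31, —]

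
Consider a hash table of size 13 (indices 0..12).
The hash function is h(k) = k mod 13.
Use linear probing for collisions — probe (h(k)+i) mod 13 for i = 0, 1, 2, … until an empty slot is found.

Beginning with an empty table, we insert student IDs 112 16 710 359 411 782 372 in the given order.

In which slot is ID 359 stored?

112 hashes to 8; slot 8 is free -> place at 8.
16 hashes to 3; slot 3 is free -> place at 3.
710 hashes to 8; 8 taken -> place at 9.
359 hashes to 8; 8,9 taken -> place at 10.
411 hashes to 8; 8,9,10 taken -> place at 11.
782 hashes to 2; slot 2 is free -> place at 2.
372 hashes to 8; 8,9,10,11 taken -> place at 12.
Table: [., ., 782, 16, ., ., ., ., 112, 710, 359, 411, 372]

10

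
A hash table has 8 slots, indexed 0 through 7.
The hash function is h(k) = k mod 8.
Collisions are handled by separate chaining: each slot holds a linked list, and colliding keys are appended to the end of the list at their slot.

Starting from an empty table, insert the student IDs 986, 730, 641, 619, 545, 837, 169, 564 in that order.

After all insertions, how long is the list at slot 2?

2

986 → bucket 2
730 → bucket 2 (collision)
641 → bucket 1
619 → bucket 3
545 → bucket 1 (collision)
837 → bucket 5
169 → bucket 1 (collision)
564 → bucket 4
Final buckets:
0: ∅
1: 641 -> 545 -> 169
2: 986 -> 730
3: 619
4: 564
5: 837
6: ∅
7: ∅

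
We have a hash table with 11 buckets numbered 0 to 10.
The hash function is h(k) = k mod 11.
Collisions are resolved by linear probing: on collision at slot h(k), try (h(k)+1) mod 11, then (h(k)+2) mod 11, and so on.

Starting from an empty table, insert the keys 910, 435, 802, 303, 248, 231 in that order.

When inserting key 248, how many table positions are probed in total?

4

910: h=8 -> slot 8
435: h=6 -> slot 6
802: h=10 -> slot 10
303: h=6, probe 6,7 -> slot 7
248: h=6, probe 6,7,8,9 -> slot 9
231: h=0 -> slot 0
Table: [231, ., ., ., ., ., 435, 303, 910, 248, 802]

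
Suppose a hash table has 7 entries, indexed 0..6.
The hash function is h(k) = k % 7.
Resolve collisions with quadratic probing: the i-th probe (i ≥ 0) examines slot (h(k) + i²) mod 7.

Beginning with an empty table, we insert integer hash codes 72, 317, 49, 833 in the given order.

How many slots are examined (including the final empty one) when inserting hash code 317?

2

72 hashes to 2; slot 2 is free -> place at 2.
317 hashes to 2; 2 taken -> place at 3.
49 hashes to 0; slot 0 is free -> place at 0.
833 hashes to 0; 0 taken -> place at 1.
Table: [49, 833, 72, 317, _, _, _]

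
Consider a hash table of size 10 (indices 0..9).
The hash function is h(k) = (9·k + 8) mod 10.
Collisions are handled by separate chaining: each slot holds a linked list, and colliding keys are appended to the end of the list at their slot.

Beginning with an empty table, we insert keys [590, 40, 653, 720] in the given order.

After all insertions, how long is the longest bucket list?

Insert 590: h=8, bucket 8 empty -> new chain.
Insert 40: h=8, bucket 8 nonempty -> append to chain.
Insert 653: h=5, bucket 5 empty -> new chain.
Insert 720: h=8, bucket 8 nonempty -> append to chain.
Final buckets:
0: -
1: -
2: -
3: -
4: -
5: 653
6: -
7: -
8: 590 -> 40 -> 720
9: -

3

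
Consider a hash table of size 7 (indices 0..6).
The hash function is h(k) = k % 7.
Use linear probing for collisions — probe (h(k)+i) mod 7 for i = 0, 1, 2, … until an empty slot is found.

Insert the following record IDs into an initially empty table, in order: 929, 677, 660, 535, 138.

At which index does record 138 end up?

0

929: h=5 → slot 5
677: h=5, probe 5,6 → slot 6
660: h=2 → slot 2
535: h=3 → slot 3
138: h=5, probe 5,6,0 → slot 0
Table: [138, ∅, 660, 535, ∅, 929, 677]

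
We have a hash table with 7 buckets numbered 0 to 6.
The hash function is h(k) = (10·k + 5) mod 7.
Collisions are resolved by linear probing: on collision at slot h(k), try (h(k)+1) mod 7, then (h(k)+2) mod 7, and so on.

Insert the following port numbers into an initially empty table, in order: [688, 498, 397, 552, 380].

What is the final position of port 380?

688 hashes to 4; slot 4 is free => place at 4.
498 hashes to 1; slot 1 is free => place at 1.
397 hashes to 6; slot 6 is free => place at 6.
552 hashes to 2; slot 2 is free => place at 2.
380 hashes to 4; 4 taken => place at 5.
Table: [∅, 498, 552, ∅, 688, 380, 397]

5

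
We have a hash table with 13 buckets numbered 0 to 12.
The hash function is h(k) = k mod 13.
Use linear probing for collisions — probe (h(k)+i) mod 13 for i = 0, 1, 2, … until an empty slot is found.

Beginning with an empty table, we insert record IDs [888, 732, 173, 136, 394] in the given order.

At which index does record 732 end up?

888 hashes to 4; slot 4 is free → place at 4.
732 hashes to 4; 4 taken → place at 5.
173 hashes to 4; 4,5 taken → place at 6.
136 hashes to 6; 6 taken → place at 7.
394 hashes to 4; 4,5,6,7 taken → place at 8.
Table: [∅, ∅, ∅, ∅, 888, 732, 173, 136, 394, ∅, ∅, ∅, ∅]

5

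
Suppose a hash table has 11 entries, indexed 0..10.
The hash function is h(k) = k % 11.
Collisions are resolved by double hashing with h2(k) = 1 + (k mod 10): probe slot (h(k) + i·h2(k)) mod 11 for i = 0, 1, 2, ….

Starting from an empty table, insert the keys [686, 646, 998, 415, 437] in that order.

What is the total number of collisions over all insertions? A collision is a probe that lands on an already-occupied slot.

686: h=4 → slot 4
646: h=8 → slot 8
998: h=8, h2=9, probe 8,6 → slot 6
415: h=8, h2=6, probe 8,3 → slot 3
437: h=8, h2=8, probe 8,5 → slot 5
Table: [_, _, _, 415, 686, 437, 998, _, 646, _, _]

3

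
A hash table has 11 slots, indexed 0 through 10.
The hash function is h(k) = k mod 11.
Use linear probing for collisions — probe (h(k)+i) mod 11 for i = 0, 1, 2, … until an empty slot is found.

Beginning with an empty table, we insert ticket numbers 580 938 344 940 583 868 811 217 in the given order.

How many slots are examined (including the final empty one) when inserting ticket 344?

580: h=8 → slot 8
938: h=3 → slot 3
344: h=3, probe 3,4 → slot 4
940: h=5 → slot 5
583: h=0 → slot 0
868: h=10 → slot 10
811: h=8, probe 8,9 → slot 9
217: h=8, probe 8,9,10,0,1 → slot 1
Table: [583, 217, -, 938, 344, 940, -, -, 580, 811, 868]

2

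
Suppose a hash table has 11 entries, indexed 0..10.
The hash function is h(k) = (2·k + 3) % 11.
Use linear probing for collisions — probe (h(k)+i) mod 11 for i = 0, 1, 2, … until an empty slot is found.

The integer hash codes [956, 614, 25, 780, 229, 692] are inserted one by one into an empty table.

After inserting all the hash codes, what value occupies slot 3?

692

Insert 956: h=1, slot 1 empty => index 1.
Insert 614: h=10, slot 10 empty => index 10.
Insert 25: h=9, slot 9 empty => index 9.
Insert 780: h=1, slot 1 occupied => index 2.
Insert 229: h=10, slot 10 occupied => index 0.
Insert 692: h=1, slots 1,2 occupied => index 3.
Table: [229, 956, 780, 692, ∅, ∅, ∅, ∅, ∅, 25, 614]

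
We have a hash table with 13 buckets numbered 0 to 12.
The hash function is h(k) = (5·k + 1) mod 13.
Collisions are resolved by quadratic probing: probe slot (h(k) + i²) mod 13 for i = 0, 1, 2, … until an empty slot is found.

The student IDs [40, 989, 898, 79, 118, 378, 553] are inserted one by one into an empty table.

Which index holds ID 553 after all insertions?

11

40: h=6 → slot 6
989: h=6, probe 6,7 → slot 7
898: h=6, probe 6,7,10 → slot 10
79: h=6, probe 6,7,10,2 → slot 2
118: h=6, probe 6,7,10,2,9 → slot 9
378: h=6, probe 6,7,10,2,9,5 → slot 5
553: h=10, probe 10,11 → slot 11
Table: [., ., 79, ., ., 378, 40, 989, ., 118, 898, 553, .]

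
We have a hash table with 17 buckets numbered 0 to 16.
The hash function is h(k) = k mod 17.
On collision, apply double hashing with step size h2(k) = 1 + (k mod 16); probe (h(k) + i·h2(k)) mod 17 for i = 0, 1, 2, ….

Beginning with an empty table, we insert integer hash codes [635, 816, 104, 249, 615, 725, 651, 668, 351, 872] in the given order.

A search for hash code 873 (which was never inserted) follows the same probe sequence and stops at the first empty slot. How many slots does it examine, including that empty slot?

Insert 635: h=6, slot 6 empty -> index 6.
Insert 816: h=0, slot 0 empty -> index 0.
Insert 104: h=2, slot 2 empty -> index 2.
Insert 249: h=11, slot 11 empty -> index 11.
Insert 615: h=3, slot 3 empty -> index 3.
Insert 725: h=11, h2=6, slots 11,0,6 occupied -> index 12.
Insert 651: h=5, slot 5 empty -> index 5.
Insert 668: h=5, h2=13, slot 5 occupied -> index 1.
Insert 351: h=11, h2=16, slot 11 occupied -> index 10.
Insert 872: h=5, h2=9, slot 5 occupied -> index 14.
Table: [816, 668, 104, 615, —, 651, 635, —, —, —, 351, 249, 725, —, 872, —, —]
Lookup 873: h=6, h2=10, probe 6,16 → slot 16 empty, not found.

2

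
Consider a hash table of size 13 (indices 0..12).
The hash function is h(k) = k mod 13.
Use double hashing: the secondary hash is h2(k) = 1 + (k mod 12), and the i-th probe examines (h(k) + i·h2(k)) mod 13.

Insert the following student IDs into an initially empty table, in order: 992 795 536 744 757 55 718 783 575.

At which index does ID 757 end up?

7

Insert 992: h=4, slot 4 empty -> index 4.
Insert 795: h=2, slot 2 empty -> index 2.
Insert 536: h=3, slot 3 empty -> index 3.
Insert 744: h=3, h2=1, slots 3,4 occupied -> index 5.
Insert 757: h=3, h2=2, slots 3,5 occupied -> index 7.
Insert 55: h=3, h2=8, slot 3 occupied -> index 11.
Insert 718: h=3, h2=11, slot 3 occupied -> index 1.
Insert 783: h=3, h2=4, slots 3,7,11,2 occupied -> index 6.
Insert 575: h=3, h2=12, slots 3,2,1 occupied -> index 0.
Table: [575, 718, 795, 536, 992, 744, 783, 757, _, _, _, 55, _]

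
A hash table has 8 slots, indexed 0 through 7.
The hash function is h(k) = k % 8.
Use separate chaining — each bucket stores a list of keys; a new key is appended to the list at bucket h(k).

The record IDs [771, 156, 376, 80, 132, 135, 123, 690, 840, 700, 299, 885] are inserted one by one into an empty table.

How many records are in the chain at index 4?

3

771 -> bucket 3
156 -> bucket 4
376 -> bucket 0
80 -> bucket 0 (collision)
132 -> bucket 4 (collision)
135 -> bucket 7
123 -> bucket 3 (collision)
690 -> bucket 2
840 -> bucket 0 (collision)
700 -> bucket 4 (collision)
299 -> bucket 3 (collision)
885 -> bucket 5
Final buckets:
0: 376 -> 80 -> 840
1: —
2: 690
3: 771 -> 123 -> 299
4: 156 -> 132 -> 700
5: 885
6: —
7: 135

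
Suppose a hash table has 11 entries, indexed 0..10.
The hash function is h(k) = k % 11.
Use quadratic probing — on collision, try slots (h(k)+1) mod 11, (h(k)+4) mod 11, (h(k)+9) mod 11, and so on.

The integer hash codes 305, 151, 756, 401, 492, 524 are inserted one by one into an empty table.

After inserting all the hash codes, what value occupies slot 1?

Insert 305: h=8, slot 8 empty → index 8.
Insert 151: h=8, slot 8 occupied → index 9.
Insert 756: h=8, slots 8,9 occupied → index 1.
Insert 401: h=5, slot 5 empty → index 5.
Insert 492: h=8, slots 8,9,1 occupied → index 6.
Insert 524: h=7, slot 7 empty → index 7.
Table: [—, 756, —, —, —, 401, 492, 524, 305, 151, —]

756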